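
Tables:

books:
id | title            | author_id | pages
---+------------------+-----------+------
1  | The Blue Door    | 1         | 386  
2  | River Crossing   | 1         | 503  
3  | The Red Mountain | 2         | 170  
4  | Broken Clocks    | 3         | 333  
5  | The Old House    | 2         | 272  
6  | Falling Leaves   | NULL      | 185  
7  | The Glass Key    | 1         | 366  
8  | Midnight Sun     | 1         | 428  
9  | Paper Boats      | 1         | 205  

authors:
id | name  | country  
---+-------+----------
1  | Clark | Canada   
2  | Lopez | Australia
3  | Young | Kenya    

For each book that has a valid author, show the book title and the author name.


INNER JOIN keeps only books rows whose author_id matches an id in authors. Walk through each book:
  - book 1 (The Blue Door): author_id=1 -> matches Clark
  - book 2 (River Crossing): author_id=1 -> matches Clark
  - book 3 (The Red Mountain): author_id=2 -> matches Lopez
  - book 4 (Broken Clocks): author_id=3 -> matches Young
  - book 5 (The Old House): author_id=2 -> matches Lopez
  - book 6 (Falling Leaves): author_id=NULL, no match -> dropped
  - book 7 (The Glass Key): author_id=1 -> matches Clark
  - book 8 (Midnight Sun): author_id=1 -> matches Clark
  - book 9 (Paper Boats): author_id=1 -> matches Clark
So 1 of 9 rows is dropped.

SQL:
SELECT a.title, b.name AS author
FROM books a
INNER JOIN authors b ON a.author_id = b.id

Result:
title            | author
-----------------+-------
The Blue Door    | Clark 
River Crossing   | Clark 
The Red Mountain | Lopez 
Broken Clocks    | Young 
The Old House    | Lopez 
The Glass Key    | Clark 
Midnight Sun     | Clark 
Paper Boats      | Clark 


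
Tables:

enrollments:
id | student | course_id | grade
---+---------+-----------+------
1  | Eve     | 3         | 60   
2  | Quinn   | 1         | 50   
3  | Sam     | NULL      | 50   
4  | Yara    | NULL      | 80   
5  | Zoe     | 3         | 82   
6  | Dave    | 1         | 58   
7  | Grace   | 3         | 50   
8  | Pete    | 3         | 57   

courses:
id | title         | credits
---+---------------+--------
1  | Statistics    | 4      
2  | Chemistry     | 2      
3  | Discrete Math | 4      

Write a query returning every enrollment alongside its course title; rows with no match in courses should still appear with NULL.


LEFT JOIN keeps every row from enrollments (the left table); where course_id has no match in courses, the course columns become NULL. Walk through each enrollment:
  - enrollment 1 (Eve): course_id=3 -> matches Discrete Math
  - enrollment 2 (Quinn): course_id=1 -> matches Statistics
  - enrollment 3 (Sam): course_id=NULL, no match -> kept with NULL
  - enrollment 4 (Yara): course_id=NULL, no match -> kept with NULL
  - enrollment 5 (Zoe): course_id=3 -> matches Discrete Math
  - enrollment 6 (Dave): course_id=1 -> matches Statistics
  - enrollment 7 (Grace): course_id=3 -> matches Discrete Math
  - enrollment 8 (Pete): course_id=3 -> matches Discrete Math
All 8 rows appear; 2 have NULL course.

SQL:
SELECT a.student, b.title AS course
FROM enrollments a
LEFT JOIN courses b ON a.course_id = b.id

Result:
student | course       
--------+--------------
Eve     | Discrete Math
Quinn   | Statistics   
Sam     | NULL         
Yara    | NULL         
Zoe     | Discrete Math
Dave    | Statistics   
Grace   | Discrete Math
Pete    | Discrete Math


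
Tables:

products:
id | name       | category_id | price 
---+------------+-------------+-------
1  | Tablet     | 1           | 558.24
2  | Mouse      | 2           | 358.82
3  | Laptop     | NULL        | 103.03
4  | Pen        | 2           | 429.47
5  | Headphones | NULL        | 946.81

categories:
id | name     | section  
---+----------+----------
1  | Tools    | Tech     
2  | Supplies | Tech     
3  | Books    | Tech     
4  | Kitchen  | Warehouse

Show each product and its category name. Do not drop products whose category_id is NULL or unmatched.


LEFT JOIN keeps every row from products (the left table); where category_id has no match in categories, the category columns become NULL. Walk through each product:
  - product 1 (Tablet): category_id=1 -> matches Tools
  - product 2 (Mouse): category_id=2 -> matches Supplies
  - product 3 (Laptop): category_id=NULL, no match -> kept with NULL
  - product 4 (Pen): category_id=2 -> matches Supplies
  - product 5 (Headphones): category_id=NULL, no match -> kept with NULL
All 5 rows appear; 2 have NULL category.

SQL:
SELECT a.name, b.name AS category
FROM products a
LEFT JOIN categories b ON a.category_id = b.id

Result:
name       | category
-----------+---------
Tablet     | Tools   
Mouse      | Supplies
Laptop     | NULL    
Pen        | Supplies
Headphones | NULL    


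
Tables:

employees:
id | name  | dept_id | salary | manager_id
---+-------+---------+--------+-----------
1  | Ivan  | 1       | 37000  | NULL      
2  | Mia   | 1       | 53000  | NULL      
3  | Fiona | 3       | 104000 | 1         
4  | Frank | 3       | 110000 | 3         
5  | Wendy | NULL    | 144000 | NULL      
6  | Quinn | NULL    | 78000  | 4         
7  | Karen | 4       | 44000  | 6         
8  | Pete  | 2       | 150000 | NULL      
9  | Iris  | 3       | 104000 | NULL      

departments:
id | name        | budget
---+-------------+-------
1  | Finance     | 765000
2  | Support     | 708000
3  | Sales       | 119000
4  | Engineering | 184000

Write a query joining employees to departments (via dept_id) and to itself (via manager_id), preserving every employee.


Two LEFT JOINs from the same base table employees: one to departments via dept_id, one to employees itself via manager_id. Both are LEFT so every employee is preserved.
Match against departments:
  - employee 1 (Ivan): dept_id=1 -> matches Finance
  - employee 2 (Mia): dept_id=1 -> matches Finance
  - employee 3 (Fiona): dept_id=3 -> matches Sales
  - employee 4 (Frank): dept_id=3 -> matches Sales
  - employee 5 (Wendy): dept_id=NULL, no match -> kept with NULL
  - employee 6 (Quinn): dept_id=NULL, no match -> kept with NULL
  - employee 7 (Karen): dept_id=4 -> matches Engineering
  - employee 8 (Pete): dept_id=2 -> matches Support
  - employee 9 (Iris): dept_id=3 -> matches Sales
Match against employees (self):
  - employee 1 (Ivan): manager_id=NULL -> NULL
  - employee 2 (Mia): manager_id=NULL -> NULL
  - employee 3 (Fiona): manager_id=1 -> Ivan
  - employee 4 (Frank): manager_id=3 -> Fiona
  - employee 5 (Wendy): manager_id=NULL -> NULL
  - employee 6 (Quinn): manager_id=4 -> Frank
  - employee 7 (Karen): manager_id=6 -> Quinn
  - employee 8 (Pete): manager_id=NULL -> NULL
  - employee 9 (Iris): manager_id=NULL -> NULL

SQL:
SELECT a.name, b.name AS department, c.name AS manager
FROM employees a
LEFT JOIN departments b ON a.dept_id = b.id
LEFT JOIN employees c ON a.manager_id = c.id

Result:
name  | department  | manager
------+-------------+--------
Ivan  | Finance     | NULL   
Mia   | Finance     | NULL   
Fiona | Sales       | Ivan   
Frank | Sales       | Fiona  
Wendy | NULL        | NULL   
Quinn | NULL        | Frank  
Karen | Engineering | Quinn  
Pete  | Support     | NULL   
Iris  | Sales       | NULL   


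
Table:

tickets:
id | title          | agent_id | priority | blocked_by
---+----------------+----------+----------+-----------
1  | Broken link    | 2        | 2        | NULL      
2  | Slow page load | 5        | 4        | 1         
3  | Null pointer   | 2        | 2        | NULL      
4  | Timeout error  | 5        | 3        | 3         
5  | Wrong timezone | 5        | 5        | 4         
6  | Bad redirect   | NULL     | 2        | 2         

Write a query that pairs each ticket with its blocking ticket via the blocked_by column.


This is a self-join: tickets is joined to a second copy of itself, matching each row's blocked_by to another row's id. Use LEFT JOIN so rows with blocked_by=NULL are kept.
  - ticket 1 (Broken link): blocked_by=NULL -> NULL
  - ticket 2 (Slow page load): blocked_by=1 -> Broken link
  - ticket 3 (Null pointer): blocked_by=NULL -> NULL
  - ticket 4 (Timeout error): blocked_by=3 -> Null pointer
  - ticket 5 (Wrong timezone): blocked_by=4 -> Timeout error
  - ticket 6 (Bad redirect): blocked_by=2 -> Slow page load

SQL:
SELECT a.title AS item, b.title AS blocked_by
FROM tickets a
LEFT JOIN tickets b ON a.blocked_by = b.id

Result:
item           | blocked_by    
---------------+---------------
Broken link    | NULL          
Slow page load | Broken link   
Null pointer   | NULL          
Timeout error  | Null pointer  
Wrong timezone | Timeout error 
Bad redirect   | Slow page load


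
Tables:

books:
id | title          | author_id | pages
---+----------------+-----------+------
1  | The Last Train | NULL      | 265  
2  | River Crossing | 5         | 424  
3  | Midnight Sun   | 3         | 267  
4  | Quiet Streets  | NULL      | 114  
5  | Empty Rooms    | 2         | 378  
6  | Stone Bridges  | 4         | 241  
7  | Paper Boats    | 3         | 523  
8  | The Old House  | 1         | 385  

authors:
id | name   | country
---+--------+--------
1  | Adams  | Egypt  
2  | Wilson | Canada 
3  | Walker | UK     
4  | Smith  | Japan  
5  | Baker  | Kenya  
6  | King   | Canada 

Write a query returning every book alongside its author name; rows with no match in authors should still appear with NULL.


LEFT JOIN keeps every row from books (the left table); where author_id has no match in authors, the author columns become NULL. Walk through each book:
  - book 1 (The Last Train): author_id=NULL, no match -> kept with NULL
  - book 2 (River Crossing): author_id=5 -> matches Baker
  - book 3 (Midnight Sun): author_id=3 -> matches Walker
  - book 4 (Quiet Streets): author_id=NULL, no match -> kept with NULL
  - book 5 (Empty Rooms): author_id=2 -> matches Wilson
  - book 6 (Stone Bridges): author_id=4 -> matches Smith
  - book 7 (Paper Boats): author_id=3 -> matches Walker
  - book 8 (The Old House): author_id=1 -> matches Adams
All 8 rows appear; 2 have NULL author.

SQL:
SELECT a.title, b.name AS author
FROM books a
LEFT JOIN authors b ON a.author_id = b.id

Result:
title          | author
---------------+-------
The Last Train | NULL  
River Crossing | Baker 
Midnight Sun   | Walker
Quiet Streets  | NULL  
Empty Rooms    | Wilson
Stone Bridges  | Smith 
Paper Boats    | Walker
The Old House  | Adams 


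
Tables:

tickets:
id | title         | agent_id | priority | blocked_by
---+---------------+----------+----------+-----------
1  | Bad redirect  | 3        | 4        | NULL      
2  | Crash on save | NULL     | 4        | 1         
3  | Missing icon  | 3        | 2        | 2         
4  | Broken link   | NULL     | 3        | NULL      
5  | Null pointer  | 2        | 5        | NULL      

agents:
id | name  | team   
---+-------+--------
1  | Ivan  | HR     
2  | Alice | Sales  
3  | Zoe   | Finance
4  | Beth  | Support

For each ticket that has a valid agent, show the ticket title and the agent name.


INNER JOIN keeps only tickets rows whose agent_id matches an id in agents. Walk through each ticket:
  - ticket 1 (Bad redirect): agent_id=3 -> matches Zoe
  - ticket 2 (Crash on save): agent_id=NULL, no match -> dropped
  - ticket 3 (Missing icon): agent_id=3 -> matches Zoe
  - ticket 4 (Broken link): agent_id=NULL, no match -> dropped
  - ticket 5 (Null pointer): agent_id=2 -> matches Alice
So 2 of 5 rows are dropped.

SQL:
SELECT a.title, b.name AS agent
FROM tickets a
INNER JOIN agents b ON a.agent_id = b.id

Result:
title        | agent
-------------+------
Bad redirect | Zoe  
Missing icon | Zoe  
Null pointer | Alice


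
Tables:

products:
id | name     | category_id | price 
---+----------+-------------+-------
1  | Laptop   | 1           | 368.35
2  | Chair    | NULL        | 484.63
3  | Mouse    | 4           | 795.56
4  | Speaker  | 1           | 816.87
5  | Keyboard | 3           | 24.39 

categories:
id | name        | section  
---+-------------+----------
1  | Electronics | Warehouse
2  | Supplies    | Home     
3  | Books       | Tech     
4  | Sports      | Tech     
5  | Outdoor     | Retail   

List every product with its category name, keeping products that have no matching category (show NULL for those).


LEFT JOIN keeps every row from products (the left table); where category_id has no match in categories, the category columns become NULL. Walk through each product:
  - product 1 (Laptop): category_id=1 -> matches Electronics
  - product 2 (Chair): category_id=NULL, no match -> kept with NULL
  - product 3 (Mouse): category_id=4 -> matches Sports
  - product 4 (Speaker): category_id=1 -> matches Electronics
  - product 5 (Keyboard): category_id=3 -> matches Books
All 5 rows appear; 1 has NULL category.

SQL:
SELECT a.name, b.name AS category
FROM products a
LEFT JOIN categories b ON a.category_id = b.id

Result:
name     | category   
---------+------------
Laptop   | Electronics
Chair    | NULL       
Mouse    | Sports     
Speaker  | Electronics
Keyboard | Books      


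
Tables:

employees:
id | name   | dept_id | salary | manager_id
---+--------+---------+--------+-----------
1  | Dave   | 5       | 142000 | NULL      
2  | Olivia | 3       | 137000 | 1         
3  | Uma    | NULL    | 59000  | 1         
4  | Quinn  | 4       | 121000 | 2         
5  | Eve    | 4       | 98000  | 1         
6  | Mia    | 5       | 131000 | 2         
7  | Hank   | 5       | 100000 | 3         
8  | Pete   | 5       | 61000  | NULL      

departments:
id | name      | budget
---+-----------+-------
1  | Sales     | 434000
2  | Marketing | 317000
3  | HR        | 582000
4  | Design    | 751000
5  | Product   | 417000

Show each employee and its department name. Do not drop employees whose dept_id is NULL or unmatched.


LEFT JOIN keeps every row from employees (the left table); where dept_id has no match in departments, the department columns become NULL. Walk through each employee:
  - employee 1 (Dave): dept_id=5 -> matches Product
  - employee 2 (Olivia): dept_id=3 -> matches HR
  - employee 3 (Uma): dept_id=NULL, no match -> kept with NULL
  - employee 4 (Quinn): dept_id=4 -> matches Design
  - employee 5 (Eve): dept_id=4 -> matches Design
  - employee 6 (Mia): dept_id=5 -> matches Product
  - employee 7 (Hank): dept_id=5 -> matches Product
  - employee 8 (Pete): dept_id=5 -> matches Product
All 8 rows appear; 1 has NULL department.

SQL:
SELECT a.name, b.name AS department
FROM employees a
LEFT JOIN departments b ON a.dept_id = b.id

Result:
name   | department
-------+-----------
Dave   | Product   
Olivia | HR        
Uma    | NULL      
Quinn  | Design    
Eve    | Design    
Mia    | Product   
Hank   | Product   
Pete   | Product   


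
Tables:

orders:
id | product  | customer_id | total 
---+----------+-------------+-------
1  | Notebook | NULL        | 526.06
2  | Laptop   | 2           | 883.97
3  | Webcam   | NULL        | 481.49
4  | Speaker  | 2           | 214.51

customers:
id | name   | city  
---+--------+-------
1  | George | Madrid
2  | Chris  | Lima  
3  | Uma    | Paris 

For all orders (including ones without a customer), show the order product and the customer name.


LEFT JOIN keeps every row from orders (the left table); where customer_id has no match in customers, the customer columns become NULL. Walk through each order:
  - order 1 (Notebook): customer_id=NULL, no match -> kept with NULL
  - order 2 (Laptop): customer_id=2 -> matches Chris
  - order 3 (Webcam): customer_id=NULL, no match -> kept with NULL
  - order 4 (Speaker): customer_id=2 -> matches Chris
All 4 rows appear; 2 have NULL customer.

SQL:
SELECT a.product, b.name AS customer
FROM orders a
LEFT JOIN customers b ON a.customer_id = b.id

Result:
product  | customer
---------+---------
Notebook | NULL    
Laptop   | Chris   
Webcam   | NULL    
Speaker  | Chris   


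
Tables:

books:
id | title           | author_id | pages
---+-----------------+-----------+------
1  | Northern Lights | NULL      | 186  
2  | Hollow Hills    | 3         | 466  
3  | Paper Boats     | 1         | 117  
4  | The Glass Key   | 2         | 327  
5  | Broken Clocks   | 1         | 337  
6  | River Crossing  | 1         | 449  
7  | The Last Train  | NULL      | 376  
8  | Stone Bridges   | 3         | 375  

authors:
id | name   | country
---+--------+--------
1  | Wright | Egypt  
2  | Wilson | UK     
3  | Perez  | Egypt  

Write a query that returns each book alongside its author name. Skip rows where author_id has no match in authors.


INNER JOIN keeps only books rows whose author_id matches an id in authors. Walk through each book:
  - book 1 (Northern Lights): author_id=NULL, no match -> dropped
  - book 2 (Hollow Hills): author_id=3 -> matches Perez
  - book 3 (Paper Boats): author_id=1 -> matches Wright
  - book 4 (The Glass Key): author_id=2 -> matches Wilson
  - book 5 (Broken Clocks): author_id=1 -> matches Wright
  - book 6 (River Crossing): author_id=1 -> matches Wright
  - book 7 (The Last Train): author_id=NULL, no match -> dropped
  - book 8 (Stone Bridges): author_id=3 -> matches Perez
So 2 of 8 rows are dropped.

SQL:
SELECT a.title, b.name AS author
FROM books a
INNER JOIN authors b ON a.author_id = b.id

Result:
title          | author
---------------+-------
Hollow Hills   | Perez 
Paper Boats    | Wright
The Glass Key  | Wilson
Broken Clocks  | Wright
River Crossing | Wright
Stone Bridges  | Perez 


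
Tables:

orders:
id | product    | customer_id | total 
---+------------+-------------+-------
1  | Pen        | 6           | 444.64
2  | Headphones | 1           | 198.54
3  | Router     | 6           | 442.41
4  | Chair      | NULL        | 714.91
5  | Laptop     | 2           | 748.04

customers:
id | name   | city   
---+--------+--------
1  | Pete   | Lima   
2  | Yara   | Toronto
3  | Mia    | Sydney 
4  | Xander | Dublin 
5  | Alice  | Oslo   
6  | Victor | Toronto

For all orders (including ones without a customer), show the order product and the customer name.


LEFT JOIN keeps every row from orders (the left table); where customer_id has no match in customers, the customer columns become NULL. Walk through each order:
  - order 1 (Pen): customer_id=6 -> matches Victor
  - order 2 (Headphones): customer_id=1 -> matches Pete
  - order 3 (Router): customer_id=6 -> matches Victor
  - order 4 (Chair): customer_id=NULL, no match -> kept with NULL
  - order 5 (Laptop): customer_id=2 -> matches Yara
All 5 rows appear; 1 has NULL customer.

SQL:
SELECT a.product, b.name AS customer
FROM orders a
LEFT JOIN customers b ON a.customer_id = b.id

Result:
product    | customer
-----------+---------
Pen        | Victor  
Headphones | Pete    
Router     | Victor  
Chair      | NULL    
Laptop     | Yara    


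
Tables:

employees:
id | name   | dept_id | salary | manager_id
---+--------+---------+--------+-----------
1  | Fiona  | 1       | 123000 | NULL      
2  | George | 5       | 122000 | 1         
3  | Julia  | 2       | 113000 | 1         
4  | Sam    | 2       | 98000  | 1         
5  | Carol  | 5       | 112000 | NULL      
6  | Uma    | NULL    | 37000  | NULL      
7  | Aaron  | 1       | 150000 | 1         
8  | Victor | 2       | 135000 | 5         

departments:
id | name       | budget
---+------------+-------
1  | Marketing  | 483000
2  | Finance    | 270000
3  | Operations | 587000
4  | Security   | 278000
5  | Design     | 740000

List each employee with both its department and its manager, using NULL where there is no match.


Two LEFT JOINs from the same base table employees: one to departments via dept_id, one to employees itself via manager_id. Both are LEFT so every employee is preserved.
Match against departments:
  - employee 1 (Fiona): dept_id=1 -> matches Marketing
  - employee 2 (George): dept_id=5 -> matches Design
  - employee 3 (Julia): dept_id=2 -> matches Finance
  - employee 4 (Sam): dept_id=2 -> matches Finance
  - employee 5 (Carol): dept_id=5 -> matches Design
  - employee 6 (Uma): dept_id=NULL, no match -> kept with NULL
  - employee 7 (Aaron): dept_id=1 -> matches Marketing
  - employee 8 (Victor): dept_id=2 -> matches Finance
Match against employees (self):
  - employee 1 (Fiona): manager_id=NULL -> NULL
  - employee 2 (George): manager_id=1 -> Fiona
  - employee 3 (Julia): manager_id=1 -> Fiona
  - employee 4 (Sam): manager_id=1 -> Fiona
  - employee 5 (Carol): manager_id=NULL -> NULL
  - employee 6 (Uma): manager_id=NULL -> NULL
  - employee 7 (Aaron): manager_id=1 -> Fiona
  - employee 8 (Victor): manager_id=5 -> Carol

SQL:
SELECT a.name, b.name AS department, c.name AS manager
FROM employees a
LEFT JOIN departments b ON a.dept_id = b.id
LEFT JOIN employees c ON a.manager_id = c.id

Result:
name   | department | manager
-------+------------+--------
Fiona  | Marketing  | NULL   
George | Design     | Fiona  
Julia  | Finance    | Fiona  
Sam    | Finance    | Fiona  
Carol  | Design     | NULL   
Uma    | NULL       | NULL   
Aaron  | Marketing  | Fiona  
Victor | Finance    | Carol  


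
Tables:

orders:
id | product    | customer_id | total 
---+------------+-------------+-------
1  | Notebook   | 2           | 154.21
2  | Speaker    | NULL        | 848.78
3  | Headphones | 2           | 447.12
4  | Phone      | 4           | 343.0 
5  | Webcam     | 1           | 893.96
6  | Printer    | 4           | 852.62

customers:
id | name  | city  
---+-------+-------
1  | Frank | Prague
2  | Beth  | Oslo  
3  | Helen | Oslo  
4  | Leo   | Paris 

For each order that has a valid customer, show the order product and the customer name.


INNER JOIN keeps only orders rows whose customer_id matches an id in customers. Walk through each order:
  - order 1 (Notebook): customer_id=2 -> matches Beth
  - order 2 (Speaker): customer_id=NULL, no match -> dropped
  - order 3 (Headphones): customer_id=2 -> matches Beth
  - order 4 (Phone): customer_id=4 -> matches Leo
  - order 5 (Webcam): customer_id=1 -> matches Frank
  - order 6 (Printer): customer_id=4 -> matches Leo
So 1 of 6 rows is dropped.

SQL:
SELECT a.product, b.name AS customer
FROM orders a
INNER JOIN customers b ON a.customer_id = b.id

Result:
product    | customer
-----------+---------
Notebook   | Beth    
Headphones | Beth    
Phone      | Leo     
Webcam     | Frank   
Printer    | Leo     


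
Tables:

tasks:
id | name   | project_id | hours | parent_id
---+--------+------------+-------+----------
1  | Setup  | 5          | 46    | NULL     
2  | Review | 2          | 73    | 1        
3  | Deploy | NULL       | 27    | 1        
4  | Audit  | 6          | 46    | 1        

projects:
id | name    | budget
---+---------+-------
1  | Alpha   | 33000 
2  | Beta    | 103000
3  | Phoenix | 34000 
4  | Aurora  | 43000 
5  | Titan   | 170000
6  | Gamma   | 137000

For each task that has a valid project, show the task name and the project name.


INNER JOIN keeps only tasks rows whose project_id matches an id in projects. Walk through each task:
  - task 1 (Setup): project_id=5 -> matches Titan
  - task 2 (Review): project_id=2 -> matches Beta
  - task 3 (Deploy): project_id=NULL, no match -> dropped
  - task 4 (Audit): project_id=6 -> matches Gamma
So 1 of 4 rows is dropped.

SQL:
SELECT a.name, b.name AS project
FROM tasks a
INNER JOIN projects b ON a.project_id = b.id

Result:
name   | project
-------+--------
Setup  | Titan  
Review | Beta   
Audit  | Gamma  


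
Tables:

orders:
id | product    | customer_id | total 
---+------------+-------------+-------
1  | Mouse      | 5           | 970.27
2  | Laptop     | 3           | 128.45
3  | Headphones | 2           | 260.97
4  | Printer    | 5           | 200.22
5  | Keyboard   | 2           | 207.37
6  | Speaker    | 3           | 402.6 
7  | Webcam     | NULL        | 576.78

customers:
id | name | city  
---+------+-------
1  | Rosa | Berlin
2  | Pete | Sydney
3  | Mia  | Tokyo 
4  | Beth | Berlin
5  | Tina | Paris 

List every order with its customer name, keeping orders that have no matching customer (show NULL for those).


LEFT JOIN keeps every row from orders (the left table); where customer_id has no match in customers, the customer columns become NULL. Walk through each order:
  - order 1 (Mouse): customer_id=5 -> matches Tina
  - order 2 (Laptop): customer_id=3 -> matches Mia
  - order 3 (Headphones): customer_id=2 -> matches Pete
  - order 4 (Printer): customer_id=5 -> matches Tina
  - order 5 (Keyboard): customer_id=2 -> matches Pete
  - order 6 (Speaker): customer_id=3 -> matches Mia
  - order 7 (Webcam): customer_id=NULL, no match -> kept with NULL
All 7 rows appear; 1 has NULL customer.

SQL:
SELECT a.product, b.name AS customer
FROM orders a
LEFT JOIN customers b ON a.customer_id = b.id

Result:
product    | customer
-----------+---------
Mouse      | Tina    
Laptop     | Mia     
Headphones | Pete    
Printer    | Tina    
Keyboard   | Pete    
Speaker    | Mia     
Webcam     | NULL    


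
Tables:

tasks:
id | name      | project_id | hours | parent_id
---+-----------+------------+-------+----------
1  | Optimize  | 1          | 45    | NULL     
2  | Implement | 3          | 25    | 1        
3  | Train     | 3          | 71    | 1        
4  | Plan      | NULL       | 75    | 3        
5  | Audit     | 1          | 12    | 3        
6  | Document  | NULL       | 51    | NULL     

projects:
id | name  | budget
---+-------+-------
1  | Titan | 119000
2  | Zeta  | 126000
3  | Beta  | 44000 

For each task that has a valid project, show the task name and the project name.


INNER JOIN keeps only tasks rows whose project_id matches an id in projects. Walk through each task:
  - task 1 (Optimize): project_id=1 -> matches Titan
  - task 2 (Implement): project_id=3 -> matches Beta
  - task 3 (Train): project_id=3 -> matches Beta
  - task 4 (Plan): project_id=NULL, no match -> dropped
  - task 5 (Audit): project_id=1 -> matches Titan
  - task 6 (Document): project_id=NULL, no match -> dropped
So 2 of 6 rows are dropped.

SQL:
SELECT a.name, b.name AS project
FROM tasks a
INNER JOIN projects b ON a.project_id = b.id

Result:
name      | project
----------+--------
Optimize  | Titan  
Implement | Beta   
Train     | Beta   
Audit     | Titan  


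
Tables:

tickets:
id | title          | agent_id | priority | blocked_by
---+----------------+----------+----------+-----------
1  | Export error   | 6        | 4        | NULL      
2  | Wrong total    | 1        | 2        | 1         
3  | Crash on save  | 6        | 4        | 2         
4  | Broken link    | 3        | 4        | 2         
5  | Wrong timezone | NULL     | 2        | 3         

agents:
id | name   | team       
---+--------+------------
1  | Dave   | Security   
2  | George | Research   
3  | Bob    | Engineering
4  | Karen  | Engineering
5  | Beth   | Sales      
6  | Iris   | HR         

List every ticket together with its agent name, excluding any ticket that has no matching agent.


INNER JOIN keeps only tickets rows whose agent_id matches an id in agents. Walk through each ticket:
  - ticket 1 (Export error): agent_id=6 -> matches Iris
  - ticket 2 (Wrong total): agent_id=1 -> matches Dave
  - ticket 3 (Crash on save): agent_id=6 -> matches Iris
  - ticket 4 (Broken link): agent_id=3 -> matches Bob
  - ticket 5 (Wrong timezone): agent_id=NULL, no match -> dropped
So 1 of 5 rows is dropped.

SQL:
SELECT a.title, b.name AS agent
FROM tickets a
INNER JOIN agents b ON a.agent_id = b.id

Result:
title         | agent
--------------+------
Export error  | Iris 
Wrong total   | Dave 
Crash on save | Iris 
Broken link   | Bob  


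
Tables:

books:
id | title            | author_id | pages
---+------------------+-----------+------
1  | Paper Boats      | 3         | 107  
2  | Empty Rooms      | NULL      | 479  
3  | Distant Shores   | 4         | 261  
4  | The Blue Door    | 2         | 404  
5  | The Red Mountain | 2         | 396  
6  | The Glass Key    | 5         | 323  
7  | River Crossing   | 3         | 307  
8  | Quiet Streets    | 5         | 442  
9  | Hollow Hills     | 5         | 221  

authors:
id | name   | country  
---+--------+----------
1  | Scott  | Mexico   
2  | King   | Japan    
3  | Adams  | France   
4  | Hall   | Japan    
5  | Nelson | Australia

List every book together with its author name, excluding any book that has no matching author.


INNER JOIN keeps only books rows whose author_id matches an id in authors. Walk through each book:
  - book 1 (Paper Boats): author_id=3 -> matches Adams
  - book 2 (Empty Rooms): author_id=NULL, no match -> dropped
  - book 3 (Distant Shores): author_id=4 -> matches Hall
  - book 4 (The Blue Door): author_id=2 -> matches King
  - book 5 (The Red Mountain): author_id=2 -> matches King
  - book 6 (The Glass Key): author_id=5 -> matches Nelson
  - book 7 (River Crossing): author_id=3 -> matches Adams
  - book 8 (Quiet Streets): author_id=5 -> matches Nelson
  - book 9 (Hollow Hills): author_id=5 -> matches Nelson
So 1 of 9 rows is dropped.

SQL:
SELECT a.title, b.name AS author
FROM books a
INNER JOIN authors b ON a.author_id = b.id

Result:
title            | author
-----------------+-------
Paper Boats      | Adams 
Distant Shores   | Hall  
The Blue Door    | King  
The Red Mountain | King  
The Glass Key    | Nelson
River Crossing   | Adams 
Quiet Streets    | Nelson
Hollow Hills     | Nelson


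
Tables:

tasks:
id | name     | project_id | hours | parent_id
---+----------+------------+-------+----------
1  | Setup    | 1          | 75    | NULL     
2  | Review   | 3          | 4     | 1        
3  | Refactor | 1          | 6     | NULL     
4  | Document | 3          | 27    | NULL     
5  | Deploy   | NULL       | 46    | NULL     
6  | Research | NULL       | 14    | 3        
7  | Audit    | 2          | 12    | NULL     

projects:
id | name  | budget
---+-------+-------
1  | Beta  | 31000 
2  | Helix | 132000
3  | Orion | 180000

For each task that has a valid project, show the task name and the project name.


INNER JOIN keeps only tasks rows whose project_id matches an id in projects. Walk through each task:
  - task 1 (Setup): project_id=1 -> matches Beta
  - task 2 (Review): project_id=3 -> matches Orion
  - task 3 (Refactor): project_id=1 -> matches Beta
  - task 4 (Document): project_id=3 -> matches Orion
  - task 5 (Deploy): project_id=NULL, no match -> dropped
  - task 6 (Research): project_id=NULL, no match -> dropped
  - task 7 (Audit): project_id=2 -> matches Helix
So 2 of 7 rows are dropped.

SQL:
SELECT a.name, b.name AS project
FROM tasks a
INNER JOIN projects b ON a.project_id = b.id

Result:
name     | project
---------+--------
Setup    | Beta   
Review   | Orion  
Refactor | Beta   
Document | Orion  
Audit    | Helix  


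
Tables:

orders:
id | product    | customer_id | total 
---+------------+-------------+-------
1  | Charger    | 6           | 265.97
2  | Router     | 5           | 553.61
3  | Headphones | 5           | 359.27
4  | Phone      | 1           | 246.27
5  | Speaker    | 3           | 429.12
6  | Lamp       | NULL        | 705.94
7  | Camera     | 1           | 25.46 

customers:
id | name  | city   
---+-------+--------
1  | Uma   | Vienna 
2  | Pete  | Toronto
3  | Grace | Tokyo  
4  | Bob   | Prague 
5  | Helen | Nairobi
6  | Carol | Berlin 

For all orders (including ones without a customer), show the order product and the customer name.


LEFT JOIN keeps every row from orders (the left table); where customer_id has no match in customers, the customer columns become NULL. Walk through each order:
  - order 1 (Charger): customer_id=6 -> matches Carol
  - order 2 (Router): customer_id=5 -> matches Helen
  - order 3 (Headphones): customer_id=5 -> matches Helen
  - order 4 (Phone): customer_id=1 -> matches Uma
  - order 5 (Speaker): customer_id=3 -> matches Grace
  - order 6 (Lamp): customer_id=NULL, no match -> kept with NULL
  - order 7 (Camera): customer_id=1 -> matches Uma
All 7 rows appear; 1 has NULL customer.

SQL:
SELECT a.product, b.name AS customer
FROM orders a
LEFT JOIN customers b ON a.customer_id = b.id

Result:
product    | customer
-----------+---------
Charger    | Carol   
Router     | Helen   
Headphones | Helen   
Phone      | Uma     
Speaker    | Grace   
Lamp       | NULL    
Camera     | Uma     


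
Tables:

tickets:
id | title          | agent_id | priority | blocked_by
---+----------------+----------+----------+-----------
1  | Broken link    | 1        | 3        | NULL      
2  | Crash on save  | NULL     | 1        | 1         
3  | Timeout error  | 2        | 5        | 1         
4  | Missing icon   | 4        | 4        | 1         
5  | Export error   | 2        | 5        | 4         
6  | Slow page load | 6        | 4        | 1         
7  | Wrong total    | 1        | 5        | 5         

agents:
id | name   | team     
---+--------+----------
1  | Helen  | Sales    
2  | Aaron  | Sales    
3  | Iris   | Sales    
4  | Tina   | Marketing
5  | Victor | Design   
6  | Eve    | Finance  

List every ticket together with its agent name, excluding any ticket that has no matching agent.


INNER JOIN keeps only tickets rows whose agent_id matches an id in agents. Walk through each ticket:
  - ticket 1 (Broken link): agent_id=1 -> matches Helen
  - ticket 2 (Crash on save): agent_id=NULL, no match -> dropped
  - ticket 3 (Timeout error): agent_id=2 -> matches Aaron
  - ticket 4 (Missing icon): agent_id=4 -> matches Tina
  - ticket 5 (Export error): agent_id=2 -> matches Aaron
  - ticket 6 (Slow page load): agent_id=6 -> matches Eve
  - ticket 7 (Wrong total): agent_id=1 -> matches Helen
So 1 of 7 rows is dropped.

SQL:
SELECT a.title, b.name AS agent
FROM tickets a
INNER JOIN agents b ON a.agent_id = b.id

Result:
title          | agent
---------------+------
Broken link    | Helen
Timeout error  | Aaron
Missing icon   | Tina 
Export error   | Aaron
Slow page load | Eve  
Wrong total    | Helen


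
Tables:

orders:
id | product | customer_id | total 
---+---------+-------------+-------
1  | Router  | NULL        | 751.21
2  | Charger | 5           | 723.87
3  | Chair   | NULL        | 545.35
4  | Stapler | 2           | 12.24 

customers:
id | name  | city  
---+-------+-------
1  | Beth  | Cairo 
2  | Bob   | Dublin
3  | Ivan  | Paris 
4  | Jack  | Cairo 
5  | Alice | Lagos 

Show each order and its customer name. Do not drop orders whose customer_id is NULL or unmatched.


LEFT JOIN keeps every row from orders (the left table); where customer_id has no match in customers, the customer columns become NULL. Walk through each order:
  - order 1 (Router): customer_id=NULL, no match -> kept with NULL
  - order 2 (Charger): customer_id=5 -> matches Alice
  - order 3 (Chair): customer_id=NULL, no match -> kept with NULL
  - order 4 (Stapler): customer_id=2 -> matches Bob
All 4 rows appear; 2 have NULL customer.

SQL:
SELECT a.product, b.name AS customer
FROM orders a
LEFT JOIN customers b ON a.customer_id = b.id

Result:
product | customer
--------+---------
Router  | NULL    
Charger | Alice   
Chair   | NULL    
Stapler | Bob     


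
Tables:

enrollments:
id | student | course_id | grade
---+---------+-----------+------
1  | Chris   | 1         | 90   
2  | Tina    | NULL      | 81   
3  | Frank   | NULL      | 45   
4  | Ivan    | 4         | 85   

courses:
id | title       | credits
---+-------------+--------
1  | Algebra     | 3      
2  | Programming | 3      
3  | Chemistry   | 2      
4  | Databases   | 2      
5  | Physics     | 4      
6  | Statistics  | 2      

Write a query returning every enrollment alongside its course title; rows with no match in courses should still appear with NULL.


LEFT JOIN keeps every row from enrollments (the left table); where course_id has no match in courses, the course columns become NULL. Walk through each enrollment:
  - enrollment 1 (Chris): course_id=1 -> matches Algebra
  - enrollment 2 (Tina): course_id=NULL, no match -> kept with NULL
  - enrollment 3 (Frank): course_id=NULL, no match -> kept with NULL
  - enrollment 4 (Ivan): course_id=4 -> matches Databases
All 4 rows appear; 2 have NULL course.

SQL:
SELECT a.student, b.title AS course
FROM enrollments a
LEFT JOIN courses b ON a.course_id = b.id

Result:
student | course   
--------+----------
Chris   | Algebra  
Tina    | NULL     
Frank   | NULL     
Ivan    | Databases


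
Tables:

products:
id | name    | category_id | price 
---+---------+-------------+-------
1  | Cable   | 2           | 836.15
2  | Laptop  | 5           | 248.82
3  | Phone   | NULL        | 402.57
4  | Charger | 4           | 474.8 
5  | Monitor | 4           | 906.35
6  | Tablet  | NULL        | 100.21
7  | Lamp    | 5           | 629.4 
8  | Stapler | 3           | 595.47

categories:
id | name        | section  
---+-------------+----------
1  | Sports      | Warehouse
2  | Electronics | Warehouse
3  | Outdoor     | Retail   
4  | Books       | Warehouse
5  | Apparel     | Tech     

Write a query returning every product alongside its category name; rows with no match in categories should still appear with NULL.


LEFT JOIN keeps every row from products (the left table); where category_id has no match in categories, the category columns become NULL. Walk through each product:
  - product 1 (Cable): category_id=2 -> matches Electronics
  - product 2 (Laptop): category_id=5 -> matches Apparel
  - product 3 (Phone): category_id=NULL, no match -> kept with NULL
  - product 4 (Charger): category_id=4 -> matches Books
  - product 5 (Monitor): category_id=4 -> matches Books
  - product 6 (Tablet): category_id=NULL, no match -> kept with NULL
  - product 7 (Lamp): category_id=5 -> matches Apparel
  - product 8 (Stapler): category_id=3 -> matches Outdoor
All 8 rows appear; 2 have NULL category.

SQL:
SELECT a.name, b.name AS category
FROM products a
LEFT JOIN categories b ON a.category_id = b.id

Result:
name    | category   
--------+------------
Cable   | Electronics
Laptop  | Apparel    
Phone   | NULL       
Charger | Books      
Monitor | Books      
Tablet  | NULL       
Lamp    | Apparel    
Stapler | Outdoor    


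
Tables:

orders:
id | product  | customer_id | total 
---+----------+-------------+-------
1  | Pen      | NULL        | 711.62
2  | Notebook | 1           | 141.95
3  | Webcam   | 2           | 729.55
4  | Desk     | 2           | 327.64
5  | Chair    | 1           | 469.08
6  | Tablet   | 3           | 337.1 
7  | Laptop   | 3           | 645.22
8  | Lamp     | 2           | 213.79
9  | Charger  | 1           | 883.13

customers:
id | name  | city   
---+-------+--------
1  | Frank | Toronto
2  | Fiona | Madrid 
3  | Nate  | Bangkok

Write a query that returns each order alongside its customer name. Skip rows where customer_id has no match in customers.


INNER JOIN keeps only orders rows whose customer_id matches an id in customers. Walk through each order:
  - order 1 (Pen): customer_id=NULL, no match -> dropped
  - order 2 (Notebook): customer_id=1 -> matches Frank
  - order 3 (Webcam): customer_id=2 -> matches Fiona
  - order 4 (Desk): customer_id=2 -> matches Fiona
  - order 5 (Chair): customer_id=1 -> matches Frank
  - order 6 (Tablet): customer_id=3 -> matches Nate
  - order 7 (Laptop): customer_id=3 -> matches Nate
  - order 8 (Lamp): customer_id=2 -> matches Fiona
  - order 9 (Charger): customer_id=1 -> matches Frank
So 1 of 9 rows is dropped.

SQL:
SELECT a.product, b.name AS customer
FROM orders a
INNER JOIN customers b ON a.customer_id = b.id

Result:
product  | customer
---------+---------
Notebook | Frank   
Webcam   | Fiona   
Desk     | Fiona   
Chair    | Frank   
Tablet   | Nate    
Laptop   | Nate    
Lamp     | Fiona   
Charger  | Frank   


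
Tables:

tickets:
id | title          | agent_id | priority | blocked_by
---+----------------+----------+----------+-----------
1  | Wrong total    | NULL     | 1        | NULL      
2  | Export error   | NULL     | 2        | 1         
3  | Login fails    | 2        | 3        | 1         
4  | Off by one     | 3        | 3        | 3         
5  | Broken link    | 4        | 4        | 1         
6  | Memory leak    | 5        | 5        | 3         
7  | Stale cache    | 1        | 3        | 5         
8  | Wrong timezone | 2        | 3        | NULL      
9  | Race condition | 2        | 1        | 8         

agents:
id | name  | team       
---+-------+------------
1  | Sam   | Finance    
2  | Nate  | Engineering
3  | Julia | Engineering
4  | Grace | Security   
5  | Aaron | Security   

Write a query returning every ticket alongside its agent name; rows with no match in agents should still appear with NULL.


LEFT JOIN keeps every row from tickets (the left table); where agent_id has no match in agents, the agent columns become NULL. Walk through each ticket:
  - ticket 1 (Wrong total): agent_id=NULL, no match -> kept with NULL
  - ticket 2 (Export error): agent_id=NULL, no match -> kept with NULL
  - ticket 3 (Login fails): agent_id=2 -> matches Nate
  - ticket 4 (Off by one): agent_id=3 -> matches Julia
  - ticket 5 (Broken link): agent_id=4 -> matches Grace
  - ticket 6 (Memory leak): agent_id=5 -> matches Aaron
  - ticket 7 (Stale cache): agent_id=1 -> matches Sam
  - ticket 8 (Wrong timezone): agent_id=2 -> matches Nate
  - ticket 9 (Race condition): agent_id=2 -> matches Nate
All 9 rows appear; 2 have NULL agent.

SQL:
SELECT a.title, b.name AS agent
FROM tickets a
LEFT JOIN agents b ON a.agent_id = b.id

Result:
title          | agent
---------------+------
Wrong total    | NULL 
Export error   | NULL 
Login fails    | Nate 
Off by one     | Julia
Broken link    | Grace
Memory leak    | Aaron
Stale cache    | Sam  
Wrong timezone | Nate 
Race condition | Nate 
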